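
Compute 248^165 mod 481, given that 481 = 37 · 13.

1

Mod 37: 248 ≡ 26; by Fermat, exponent reduces to 165 mod 36 = 21; 26^21 ≡ 1 (mod 37).
Mod 13: 248 ≡ 1; by Fermat, exponent reduces to 165 mod 12 = 9; 1^9 ≡ 1 (mod 13).
Combine by CRT: x ≡ 1 (mod 37), x ≡ 1 (mod 13) ⇒ x ≡ 1 (mod 481).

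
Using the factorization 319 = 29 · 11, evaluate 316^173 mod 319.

Mod 29: 316 ≡ 26; by Fermat, exponent reduces to 173 mod 28 = 5; 26^5 ≡ 18 (mod 29).
Mod 11: 316 ≡ 8; by Fermat, exponent reduces to 173 mod 10 = 3; 8^3 ≡ 6 (mod 11).
Combine by CRT: x ≡ 18 (mod 29), x ≡ 6 (mod 11) ⇒ x ≡ 105 (mod 319).

105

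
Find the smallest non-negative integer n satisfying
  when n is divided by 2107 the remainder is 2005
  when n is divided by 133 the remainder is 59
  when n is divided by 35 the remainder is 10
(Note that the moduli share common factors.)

Combine the congruences pairwise.
gcd(2107, 133) = 7 and 7 | (59 − 2005), so the pair is consistent; merging gives n ≡ 10433 (mod 40033), where 40033 = lcm(2107, 133).
gcd(40033, 35) = 7 and 7 | (10 − 10433), so the pair is consistent; merging gives n ≡ 170565 (mod 200165), where 200165 = lcm(40033, 35).
The solution is unique modulo lcm(2107, 133, 35) = 200165.

170565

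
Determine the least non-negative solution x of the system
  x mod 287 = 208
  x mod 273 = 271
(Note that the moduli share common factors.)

7096

gcd(287, 273) = 7 and 7 | (271 − 208), so the pair is consistent; merging gives x ≡ 7096 (mod 11193), where 11193 = lcm(287, 273).
The solution is unique modulo lcm(287, 273) = 11193.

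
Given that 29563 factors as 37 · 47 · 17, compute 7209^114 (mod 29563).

4217

Mod 37: 7209 ≡ 31; by Fermat, exponent reduces to 114 mod 36 = 6; 31^6 ≡ 36 (mod 37).
Mod 47: 7209 ≡ 18; by Fermat, exponent reduces to 114 mod 46 = 22; 18^22 ≡ 34 (mod 47).
Mod 17: 7209 ≡ 1; by Fermat, exponent reduces to 114 mod 16 = 2; 1^2 ≡ 1 (mod 17).
Combine by CRT: x ≡ 36 (mod 37), x ≡ 34 (mod 47), x ≡ 1 (mod 17) ⇒ x ≡ 4217 (mod 29563).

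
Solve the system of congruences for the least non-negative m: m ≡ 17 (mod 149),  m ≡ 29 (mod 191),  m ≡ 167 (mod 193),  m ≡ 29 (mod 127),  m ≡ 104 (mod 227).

128984729740

The moduli are pairwise coprime; N = 149·191·193·127·227 = 158345790623.
N/149 = 1062723427; 1062723427 ≡ 148 (mod 149); 148·148 ≡ 1, so inverse 148.
N/191 = 829035553; 829035553 ≡ 53 (mod 191); 53·173 ≡ 1, so inverse 173.
N/193 = 820444511; 820444511 ≡ 160 (mod 193); 160·76 ≡ 1, so inverse 76.
N/127 = 1246817249; 1246817249 ≡ 83 (mod 127); 83·101 ≡ 1, so inverse 101.
N/227 = 697558549; 697558549 ≡ 34 (mod 227); 34·207 ≡ 1, so inverse 207.
m ≡ 17·1062723427·148 + 29·829035553·173 + 167·820444511·76 + 29·1246817249·101 + 104·697558549·207 = 35915133410538.
35915133410538 mod 158345790623 = 128984729740.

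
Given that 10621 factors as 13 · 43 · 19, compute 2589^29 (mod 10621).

Mod 13: 2589 ≡ 2; by Fermat, exponent reduces to 29 mod 12 = 5; 2^5 ≡ 6 (mod 13).
Mod 43: 2589 ≡ 9; 9^29 ≡ 23 (mod 43).
Mod 19: 2589 ≡ 5; by Fermat, exponent reduces to 29 mod 18 = 11; 5^11 ≡ 6 (mod 19).
Combine by CRT: x ≡ 6 (mod 13), x ≡ 23 (mod 43), x ≡ 6 (mod 19) ⇒ x ≡ 4452 (mod 10621).

4452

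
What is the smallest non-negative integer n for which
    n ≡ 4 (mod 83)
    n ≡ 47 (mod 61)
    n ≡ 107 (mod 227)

Combine the congruences pairwise.
From n ≡ 4 (mod 83) write n = 4 + 83t. Substituting into n ≡ 47 (mod 61) gives 83t ≡ 43 (mod 61), and since 22⁻¹ ≡ 25 (mod 61), t ≡ 38. Hence n ≡ 4 + 83·38 = 3158 (mod 5063).
From n ≡ 3158 (mod 5063) write n = 3158 + 5063t. Substituting into n ≡ 107 (mod 227) gives 5063t ≡ 127 (mod 227), and since 69⁻¹ ≡ 102 (mod 227), t ≡ 15. Hence n ≡ 3158 + 5063·15 = 79103 (mod 1149301).

79103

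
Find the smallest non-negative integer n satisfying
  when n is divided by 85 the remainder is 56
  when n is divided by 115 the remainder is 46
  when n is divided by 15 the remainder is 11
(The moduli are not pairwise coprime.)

gcd(85, 115) = 5 and 5 | (46 − 56), so the pair is consistent; merging gives n ≡ 736 (mod 1955), where 1955 = lcm(85, 115).
gcd(1955, 15) = 5 and 5 | (11 − 736), so the pair is consistent; merging gives n ≡ 4646 (mod 5865), where 5865 = lcm(1955, 15).
The solution is unique modulo lcm(85, 115, 15) = 5865.

4646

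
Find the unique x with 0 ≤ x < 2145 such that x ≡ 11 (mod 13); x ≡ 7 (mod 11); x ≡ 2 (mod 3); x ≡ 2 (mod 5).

557

The moduli are pairwise coprime; N = 13·11·3·5 = 2145.
N/13 = 165; 165 ≡ 9 (mod 13); 9·3 ≡ 1, so inverse 3.
N/11 = 195; 195 ≡ 8 (mod 11); 8·7 ≡ 1, so inverse 7.
N/3 = 715; 715 ≡ 1 (mod 3), inverse 1.
N/5 = 429; 429 ≡ 4 (mod 5); 4·4 ≡ 1, so inverse 4.
x ≡ 11·165·3 + 7·195·7 + 2·715·1 + 2·429·4 = 19862.
19862 mod 2145 = 557.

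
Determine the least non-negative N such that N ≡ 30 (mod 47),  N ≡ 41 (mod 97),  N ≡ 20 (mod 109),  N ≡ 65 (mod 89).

From N ≡ 30 (mod 47) write N = 30 + 47t. Substituting into N ≡ 41 (mod 97) gives 47t ≡ 11 (mod 97), and since 47⁻¹ ≡ 64 (mod 97), t ≡ 25. Hence N ≡ 30 + 47·25 = 1205 (mod 4559).
From N ≡ 1205 (mod 4559) write N = 1205 + 4559t. Substituting into N ≡ 20 (mod 109) gives 4559t ≡ 14 (mod 109), and since 90⁻¹ ≡ 86 (mod 109), t ≡ 5. Hence N ≡ 1205 + 4559·5 = 24000 (mod 496931).
From N ≡ 24000 (mod 496931) write N = 24000 + 496931t. Substituting into N ≡ 65 (mod 89) gives 496931t ≡ 6 (mod 89), and since 44⁻¹ ≡ 87 (mod 89), t ≡ 77. Hence N ≡ 24000 + 496931·77 = 38287687 (mod 44226859).

38287687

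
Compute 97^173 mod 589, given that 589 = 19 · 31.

281

Mod 19: 97 ≡ 2; by Fermat, exponent reduces to 173 mod 18 = 11; 2^11 ≡ 15 (mod 19).
Mod 31: 97 ≡ 4; by Fermat, exponent reduces to 173 mod 30 = 23; 4^23 ≡ 2 (mod 31).
Combine by CRT: x ≡ 15 (mod 19), x ≡ 2 (mod 31) ⇒ x ≡ 281 (mod 589).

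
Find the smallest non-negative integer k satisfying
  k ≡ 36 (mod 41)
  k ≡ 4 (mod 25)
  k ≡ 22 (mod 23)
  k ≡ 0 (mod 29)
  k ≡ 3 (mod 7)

The moduli are pairwise coprime; N = 41·25·23·29·7 = 4785725.
N/41 = 116725; 116725 ≡ 39 (mod 41); 39·20 ≡ 1, so inverse 20.
N/25 = 191429; 191429 ≡ 4 (mod 25); 4·19 ≡ 1, so inverse 19.
N/23 = 208075; 208075 ≡ 17 (mod 23); 17·19 ≡ 1, so inverse 19.
N/29 = 165025; 165025 ≡ 15 (mod 29); 15·2 ≡ 1, so inverse 2.
N/7 = 683675; 683675 ≡ 6 (mod 7); 6·6 ≡ 1, so inverse 6.
k ≡ 36·116725·20 + 4·191429·19 + 22·208075·19 + 0·165025·2 + 3·683675·6 = 197872104.
197872104 mod 4785725 = 1657379.

1657379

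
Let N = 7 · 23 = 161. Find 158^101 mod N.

Mod 7: 158 ≡ 4; by Fermat, exponent reduces to 101 mod 6 = 5; 4^5 ≡ 2 (mod 7).
Mod 23: 158 ≡ 20; by Fermat, exponent reduces to 101 mod 22 = 13; 20^13 ≡ 14 (mod 23).
Combine by CRT: x ≡ 2 (mod 7), x ≡ 14 (mod 23) ⇒ x ≡ 37 (mod 161).

37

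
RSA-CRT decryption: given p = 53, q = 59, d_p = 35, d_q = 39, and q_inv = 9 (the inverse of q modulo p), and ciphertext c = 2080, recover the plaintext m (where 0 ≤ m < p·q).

786

m₁ = c^(d_p) mod p: c ≡ 13 (mod 53), and 13^35 mod 53 = 44.
m₂ = c^(d_q) mod q: c ≡ 15 (mod 59), and 15^39 mod 59 = 19.
h = q_inv·(m₁ − m₂) mod p = 9·(44 − 19) mod 53 = 13.
m = m₂ + h·q = 19 + 13·59 = 786.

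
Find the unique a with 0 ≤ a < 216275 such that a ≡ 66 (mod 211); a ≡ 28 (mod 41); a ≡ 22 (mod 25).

4497

Combine the congruences pairwise.
From a ≡ 66 (mod 211) write a = 66 + 211t. Substituting into a ≡ 28 (mod 41) gives 211t ≡ 3 (mod 41), and since 6⁻¹ ≡ 7 (mod 41), t ≡ 21. Hence a ≡ 66 + 211·21 = 4497 (mod 8651).
From a ≡ 4497 (mod 8651) write a = 4497 + 8651t. Substituting into a ≡ 22 (mod 25) gives 8651t ≡ 0 (mod 25), and since 1⁻¹ ≡ 1 (mod 25), t ≡ 0. Hence a ≡ 4497 + 8651·0 = 4497 (mod 216275).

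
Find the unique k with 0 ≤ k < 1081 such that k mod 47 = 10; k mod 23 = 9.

1044

From k ≡ 10 (mod 47) write k = 10 + 47t. Substituting into k ≡ 9 (mod 23) gives 47t ≡ 22 (mod 23), and since 1⁻¹ ≡ 1 (mod 23), t ≡ 22. Hence k ≡ 10 + 47·22 = 1044 (mod 1081).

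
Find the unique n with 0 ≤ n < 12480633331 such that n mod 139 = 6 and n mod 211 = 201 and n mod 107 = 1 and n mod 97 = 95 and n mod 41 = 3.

5095838835

The moduli are pairwise coprime; M = 139·211·107·97·41 = 12480633331.
M/139 = 89788729; 89788729 ≡ 11 (mod 139); 11·38 ≡ 1, so inverse 38.
M/211 = 59149921; 59149921 ≡ 80 (mod 211); 80·182 ≡ 1, so inverse 182.
M/107 = 116641433; 116641433 ≡ 91 (mod 107); 91·20 ≡ 1, so inverse 20.
M/97 = 128666323; 128666323 ≡ 91 (mod 97); 91·16 ≡ 1, so inverse 16.
M/41 = 304405691; 304405691 ≡ 2 (mod 41); 2·21 ≡ 1, so inverse 21.
n ≡ 6·89788729·38 + 201·59149921·182 + 1·116641433·20 + 95·128666323·16 + 3·304405691·21 = 2401377438387.
2401377438387 mod 12480633331 = 5095838835.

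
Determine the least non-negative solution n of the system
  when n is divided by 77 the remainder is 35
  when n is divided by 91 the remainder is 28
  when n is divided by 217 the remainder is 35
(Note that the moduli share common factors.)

9583

Combine the congruences pairwise.
gcd(77, 91) = 7 and 7 | (28 − 35), so the pair is consistent; merging gives n ≡ 574 (mod 1001), where 1001 = lcm(77, 91).
gcd(1001, 217) = 7 and 7 | (35 − 574), so the pair is consistent; merging gives n ≡ 9583 (mod 31031), where 31031 = lcm(1001, 217).
The solution is unique modulo lcm(77, 91, 217) = 31031.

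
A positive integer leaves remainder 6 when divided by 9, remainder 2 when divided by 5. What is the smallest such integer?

From n ≡ 6 (mod 9) write n = 6 + 9t. Substituting into n ≡ 2 (mod 5) gives 9t ≡ 1 (mod 5), and since 4⁻¹ ≡ 4 (mod 5), t ≡ 4. Hence n ≡ 6 + 9·4 = 42 (mod 45).

42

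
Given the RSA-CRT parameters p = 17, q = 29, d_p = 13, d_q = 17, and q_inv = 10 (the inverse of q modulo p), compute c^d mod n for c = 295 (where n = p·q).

m₁ = c^(d_p) mod p: c ≡ 6 (mod 17), and 6^13 mod 17 = 10.
m₂ = c^(d_q) mod q: c ≡ 5 (mod 29), and 5^17 mod 29 = 9.
h = q_inv·(m₁ − m₂) mod p = 10·(10 − 9) mod 17 = 10.
m = m₂ + h·q = 9 + 10·29 = 299.

299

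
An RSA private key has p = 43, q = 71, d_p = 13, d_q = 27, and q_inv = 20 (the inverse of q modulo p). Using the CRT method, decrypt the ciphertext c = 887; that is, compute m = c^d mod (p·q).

2158

m₁ = c^(d_p) mod p: c ≡ 27 (mod 43), and 27^13 mod 43 = 8.
m₂ = c^(d_q) mod q: c ≡ 35 (mod 71), and 35^27 mod 71 = 28.
h = q_inv·(m₁ − m₂) mod p = 20·(8 − 28) mod 43 = 30.
m = m₂ + h·q = 28 + 30·71 = 2158.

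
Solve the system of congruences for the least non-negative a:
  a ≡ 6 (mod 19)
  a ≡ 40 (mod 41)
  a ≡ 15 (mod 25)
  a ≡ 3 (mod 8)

93315

The moduli are pairwise coprime; N = 19·41·25·8 = 155800.
N/19 = 8200; 8200 ≡ 11 (mod 19); 11·7 ≡ 1, so inverse 7.
N/41 = 3800; 3800 ≡ 28 (mod 41); 28·22 ≡ 1, so inverse 22.
N/25 = 6232; 6232 ≡ 7 (mod 25); 7·18 ≡ 1, so inverse 18.
N/8 = 19475; 19475 ≡ 3 (mod 8); 3·3 ≡ 1, so inverse 3.
a ≡ 6·8200·7 + 40·3800·22 + 15·6232·18 + 3·19475·3 = 5546315.
5546315 mod 155800 = 93315.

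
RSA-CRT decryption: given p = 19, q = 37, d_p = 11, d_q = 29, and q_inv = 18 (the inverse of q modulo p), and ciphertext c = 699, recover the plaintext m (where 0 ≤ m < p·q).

497

m₁ = c^(d_p) mod p: c ≡ 15 (mod 19), and 15^11 mod 19 = 3.
m₂ = c^(d_q) mod q: c ≡ 33 (mod 37), and 33^29 mod 37 = 16.
h = q_inv·(m₁ − m₂) mod p = 18·(3 − 16) mod 19 = 13.
m = m₂ + h·q = 16 + 13·37 = 497.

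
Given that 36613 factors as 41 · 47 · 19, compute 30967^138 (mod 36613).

24065

Mod 41: 30967 ≡ 12; by Fermat, exponent reduces to 138 mod 40 = 18; 12^18 ≡ 39 (mod 41).
Mod 47: 30967 ≡ 41; since 46 | 138, by Fermat 41^138 ≡ 1 (mod 47).
Mod 19: 30967 ≡ 16; by Fermat, exponent reduces to 138 mod 18 = 12; 16^12 ≡ 11 (mod 19).
Combine by CRT: x ≡ 39 (mod 41), x ≡ 1 (mod 47), x ≡ 11 (mod 19) ⇒ x ≡ 24065 (mod 36613).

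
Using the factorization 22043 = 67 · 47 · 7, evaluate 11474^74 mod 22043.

2794

Mod 67: 11474 ≡ 17; by Fermat, exponent reduces to 74 mod 66 = 8; 17^8 ≡ 47 (mod 67).
Mod 47: 11474 ≡ 6; by Fermat, exponent reduces to 74 mod 46 = 28; 6^28 ≡ 21 (mod 47).
Mod 7: 11474 ≡ 1; by Fermat, exponent reduces to 74 mod 6 = 2; 1^2 ≡ 1 (mod 7).
Combine by CRT: x ≡ 47 (mod 67), x ≡ 21 (mod 47), x ≡ 1 (mod 7) ⇒ x ≡ 2794 (mod 22043).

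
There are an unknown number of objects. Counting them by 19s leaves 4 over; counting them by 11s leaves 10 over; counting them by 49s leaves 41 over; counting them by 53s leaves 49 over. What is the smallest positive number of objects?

31107

From N ≡ 4 (mod 19) write N = 4 + 19t. Substituting into N ≡ 10 (mod 11) gives 19t ≡ 6 (mod 11), and since 8⁻¹ ≡ 7 (mod 11), t ≡ 9. Hence N ≡ 4 + 19·9 = 175 (mod 209).
From N ≡ 175 (mod 209) write N = 175 + 209t. Substituting into N ≡ 41 (mod 49) gives 209t ≡ 13 (mod 49), and since 13⁻¹ ≡ 34 (mod 49), t ≡ 1. Hence N ≡ 175 + 209·1 = 384 (mod 10241).
From N ≡ 384 (mod 10241) write N = 384 + 10241t. Substituting into N ≡ 49 (mod 53) gives 10241t ≡ 36 (mod 53), and since 12⁻¹ ≡ 31 (mod 53), t ≡ 3. Hence N ≡ 384 + 10241·3 = 31107 (mod 542773).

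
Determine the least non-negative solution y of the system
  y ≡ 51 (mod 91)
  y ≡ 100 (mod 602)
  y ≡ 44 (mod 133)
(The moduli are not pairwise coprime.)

127724

Combine the congruences pairwise.
gcd(91, 602) = 7 and 7 | (100 − 51), so the pair is consistent; merging gives y ≡ 2508 (mod 7826), where 7826 = lcm(91, 602).
gcd(7826, 133) = 7 and 7 | (44 − 2508), so the pair is consistent; merging gives y ≡ 127724 (mod 148694), where 148694 = lcm(7826, 133).
The solution is unique modulo lcm(91, 602, 133) = 148694.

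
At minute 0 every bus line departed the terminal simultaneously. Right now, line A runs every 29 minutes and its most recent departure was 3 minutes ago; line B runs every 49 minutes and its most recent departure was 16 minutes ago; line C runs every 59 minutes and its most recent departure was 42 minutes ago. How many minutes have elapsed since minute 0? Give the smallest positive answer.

The moduli are pairwise coprime; N = 29·49·59 = 83839.
N/29 = 2891; 2891 ≡ 20 (mod 29); 20·16 ≡ 1, so inverse 16.
N/49 = 1711; 1711 ≡ 45 (mod 49); 45·12 ≡ 1, so inverse 12.
N/59 = 1421; 1421 ≡ 5 (mod 59); 5·12 ≡ 1, so inverse 12.
t ≡ 3·2891·16 + 16·1711·12 + 42·1421·12 = 1183464.
1183464 mod 83839 = 9718.

9718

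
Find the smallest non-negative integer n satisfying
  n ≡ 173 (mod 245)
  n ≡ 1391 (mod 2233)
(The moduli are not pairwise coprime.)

21488

gcd(245, 2233) = 7 and 7 | (1391 − 173), so the pair is consistent; merging gives n ≡ 21488 (mod 78155), where 78155 = lcm(245, 2233).
The solution is unique modulo lcm(245, 2233) = 78155.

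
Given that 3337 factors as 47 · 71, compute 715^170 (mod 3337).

Mod 47: 715 ≡ 10; by Fermat, exponent reduces to 170 mod 46 = 32; 10^32 ≡ 12 (mod 47).
Mod 71: 715 ≡ 5; by Fermat, exponent reduces to 170 mod 70 = 30; 5^30 ≡ 1 (mod 71).
Combine by CRT: x ≡ 12 (mod 47), x ≡ 1 (mod 71) ⇒ x ≡ 1563 (mod 3337).

1563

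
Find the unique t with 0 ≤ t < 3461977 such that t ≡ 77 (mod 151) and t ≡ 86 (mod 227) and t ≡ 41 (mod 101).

Combine the congruences pairwise.
From t ≡ 77 (mod 151) write t = 77 + 151s. Substituting into t ≡ 86 (mod 227) gives 151s ≡ 9 (mod 227), and since 151⁻¹ ≡ 224 (mod 227), s ≡ 200. Hence t ≡ 77 + 151·200 = 30277 (mod 34277).
From t ≡ 30277 (mod 34277) write t = 30277 + 34277s. Substituting into t ≡ 41 (mod 101) gives 34277s ≡ 64 (mod 101), and since 38⁻¹ ≡ 8 (mod 101), s ≡ 7. Hence t ≡ 30277 + 34277·7 = 270216 (mod 3461977).

270216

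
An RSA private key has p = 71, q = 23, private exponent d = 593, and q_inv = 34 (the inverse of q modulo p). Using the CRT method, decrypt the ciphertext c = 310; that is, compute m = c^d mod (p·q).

1585

d_p = d mod (p−1) = 593 mod 70 = 33; d_q = d mod (q−1) = 21.
m₁ = c^(d_p) mod p: c ≡ 26 (mod 71), and 26^33 mod 71 = 23.
m₂ = c^(d_q) mod q: c ≡ 11 (mod 23), and 11^21 mod 23 = 21.
h = q_inv·(m₁ − m₂) mod p = 34·(23 − 21) mod 71 = 68.
m = m₂ + h·q = 21 + 68·23 = 1585.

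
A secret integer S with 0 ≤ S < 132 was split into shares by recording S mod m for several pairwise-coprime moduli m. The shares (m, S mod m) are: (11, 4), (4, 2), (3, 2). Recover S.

The moduli are pairwise coprime; N = 11·4·3 = 132.
N/11 = 12; 12 ≡ 1 (mod 11), inverse 1.
N/4 = 33; 33 ≡ 1 (mod 4), inverse 1.
N/3 = 44; 44 ≡ 2 (mod 3); 2·2 ≡ 1, so inverse 2.
S ≡ 4·12·1 + 2·33·1 + 2·44·2 = 290.
290 mod 132 = 26.

26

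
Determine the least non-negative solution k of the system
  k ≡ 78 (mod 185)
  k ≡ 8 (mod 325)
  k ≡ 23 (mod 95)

30233

gcd(185, 325) = 5 and 5 | (8 − 78), so the pair is consistent; merging gives k ≡ 6183 (mod 12025), where 12025 = lcm(185, 325).
gcd(12025, 95) = 5 and 5 | (23 − 6183), so the pair is consistent; merging gives k ≡ 30233 (mod 228475), where 228475 = lcm(12025, 95).
The solution is unique modulo lcm(185, 325, 95) = 228475.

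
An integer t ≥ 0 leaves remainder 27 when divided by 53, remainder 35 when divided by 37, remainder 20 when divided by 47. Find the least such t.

61825

The moduli are pairwise coprime; N = 53·37·47 = 92167.
N/53 = 1739; 1739 ≡ 43 (mod 53); 43·37 ≡ 1, so inverse 37.
N/37 = 2491; 2491 ≡ 12 (mod 37); 12·34 ≡ 1, so inverse 34.
N/47 = 1961; 1961 ≡ 34 (mod 47); 34·18 ≡ 1, so inverse 18.
t ≡ 27·1739·37 + 35·2491·34 + 20·1961·18 = 5407511.
5407511 mod 92167 = 61825.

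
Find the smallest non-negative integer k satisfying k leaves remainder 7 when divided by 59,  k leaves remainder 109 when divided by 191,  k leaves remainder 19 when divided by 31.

138775

From k ≡ 7 (mod 59) write k = 7 + 59t. Substituting into k ≡ 109 (mod 191) gives 59t ≡ 102 (mod 191), and since 59⁻¹ ≡ 68 (mod 191), t ≡ 60. Hence k ≡ 7 + 59·60 = 3547 (mod 11269).
From k ≡ 3547 (mod 11269) write k = 3547 + 11269t. Substituting into k ≡ 19 (mod 31) gives 11269t ≡ 6 (mod 31), and since 16⁻¹ ≡ 2 (mod 31), t ≡ 12. Hence k ≡ 3547 + 11269·12 = 138775 (mod 349339).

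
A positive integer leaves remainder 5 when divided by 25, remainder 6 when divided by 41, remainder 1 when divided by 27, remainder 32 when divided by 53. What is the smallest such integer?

760105

The moduli are pairwise coprime; M = 25·41·27·53 = 1466775.
M/25 = 58671; 58671 ≡ 21 (mod 25); 21·6 ≡ 1, so inverse 6.
M/41 = 35775; 35775 ≡ 23 (mod 41); 23·25 ≡ 1, so inverse 25.
M/27 = 54325; 54325 ≡ 1 (mod 27), inverse 1.
M/53 = 27675; 27675 ≡ 9 (mod 53); 9·6 ≡ 1, so inverse 6.
n ≡ 5·58671·6 + 6·35775·25 + 1·54325·1 + 32·27675·6 = 12494305.
12494305 mod 1466775 = 760105.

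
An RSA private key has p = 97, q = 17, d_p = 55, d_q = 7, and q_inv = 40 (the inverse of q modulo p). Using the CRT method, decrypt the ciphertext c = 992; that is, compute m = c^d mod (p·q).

269

m₁ = c^(d_p) mod p: c ≡ 22 (mod 97), and 22^55 mod 97 = 75.
m₂ = c^(d_q) mod q: c ≡ 6 (mod 17), and 6^7 mod 17 = 14.
h = q_inv·(m₁ − m₂) mod p = 40·(75 − 14) mod 97 = 15.
m = m₂ + h·q = 14 + 15·17 = 269.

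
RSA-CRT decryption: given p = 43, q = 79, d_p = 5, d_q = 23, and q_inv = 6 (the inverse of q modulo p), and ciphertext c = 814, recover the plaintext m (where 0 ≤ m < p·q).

m₁ = c^(d_p) mod p: c ≡ 40 (mod 43), and 40^5 mod 43 = 15.
m₂ = c^(d_q) mod q: c ≡ 24 (mod 79), and 24^23 mod 79 = 56.
h = q_inv·(m₁ − m₂) mod p = 6·(15 − 56) mod 43 = 12.
m = m₂ + h·q = 56 + 12·79 = 1004.

1004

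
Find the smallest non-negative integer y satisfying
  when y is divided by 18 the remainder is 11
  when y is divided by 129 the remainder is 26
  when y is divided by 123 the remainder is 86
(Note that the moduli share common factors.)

17183

gcd(18, 129) = 3 and 3 | (26 − 11), so the pair is consistent; merging gives y ≡ 155 (mod 774), where 774 = lcm(18, 129).
gcd(774, 123) = 3 and 3 | (86 − 155), so the pair is consistent; merging gives y ≡ 17183 (mod 31734), where 31734 = lcm(774, 123).
The solution is unique modulo lcm(18, 129, 123) = 31734.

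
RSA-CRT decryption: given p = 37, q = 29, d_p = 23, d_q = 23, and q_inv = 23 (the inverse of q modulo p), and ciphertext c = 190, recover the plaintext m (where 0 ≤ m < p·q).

575

m₁ = c^(d_p) mod p: c ≡ 5 (mod 37), and 5^23 mod 37 = 20.
m₂ = c^(d_q) mod q: c ≡ 16 (mod 29), and 16^23 mod 29 = 24.
h = q_inv·(m₁ − m₂) mod p = 23·(20 − 24) mod 37 = 19.
m = m₂ + h·q = 24 + 19·29 = 575.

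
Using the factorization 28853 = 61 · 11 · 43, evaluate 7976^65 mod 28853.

441

Mod 61: 7976 ≡ 46; by Fermat, exponent reduces to 65 mod 60 = 5; 46^5 ≡ 14 (mod 61).
Mod 11: 7976 ≡ 1; by Fermat, exponent reduces to 65 mod 10 = 5; 1^5 ≡ 1 (mod 11).
Mod 43: 7976 ≡ 21; by Fermat, exponent reduces to 65 mod 42 = 23; 21^23 ≡ 11 (mod 43).
Combine by CRT: x ≡ 14 (mod 61), x ≡ 1 (mod 11), x ≡ 11 (mod 43) ⇒ x ≡ 441 (mod 28853).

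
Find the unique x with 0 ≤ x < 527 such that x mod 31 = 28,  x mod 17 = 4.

From x ≡ 28 (mod 31) write x = 28 + 31t. Substituting into x ≡ 4 (mod 17) gives 31t ≡ 10 (mod 17), and since 14⁻¹ ≡ 11 (mod 17), t ≡ 8. Hence x ≡ 28 + 31·8 = 276 (mod 527).

276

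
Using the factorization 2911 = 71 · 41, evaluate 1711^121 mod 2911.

Mod 71: 1711 ≡ 7; by Fermat, exponent reduces to 121 mod 70 = 51; 7^51 ≡ 52 (mod 71).
Mod 41: 1711 ≡ 30; by Fermat, exponent reduces to 121 mod 40 = 1; 30^1 ≡ 30 (mod 41).
Combine by CRT: x ≡ 52 (mod 71), x ≡ 30 (mod 41) ⇒ x ≡ 194 (mod 2911).

194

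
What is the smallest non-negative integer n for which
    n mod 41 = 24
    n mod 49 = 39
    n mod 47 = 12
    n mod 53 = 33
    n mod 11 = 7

15495113

Combine the congruences pairwise.
From n ≡ 24 (mod 41) write n = 24 + 41t. Substituting into n ≡ 39 (mod 49) gives 41t ≡ 15 (mod 49), and since 41⁻¹ ≡ 6 (mod 49), t ≡ 41. Hence n ≡ 24 + 41·41 = 1705 (mod 2009).
From n ≡ 1705 (mod 2009) write n = 1705 + 2009t. Substituting into n ≡ 12 (mod 47) gives 2009t ≡ 46 (mod 47), and since 35⁻¹ ≡ 43 (mod 47), t ≡ 4. Hence n ≡ 1705 + 2009·4 = 9741 (mod 94423).
From n ≡ 9741 (mod 94423) write n = 9741 + 94423t. Substituting into n ≡ 33 (mod 53) gives 94423t ≡ 44 (mod 53), and since 30⁻¹ ≡ 23 (mod 53), t ≡ 5. Hence n ≡ 9741 + 94423·5 = 481856 (mod 5004419).
From n ≡ 481856 (mod 5004419) write n = 481856 + 5004419t. Substituting into n ≡ 7 (mod 11) gives 5004419t ≡ 6 (mod 11), and since 2⁻¹ ≡ 6 (mod 11), t ≡ 3. Hence n ≡ 481856 + 5004419·3 = 15495113 (mod 55048609).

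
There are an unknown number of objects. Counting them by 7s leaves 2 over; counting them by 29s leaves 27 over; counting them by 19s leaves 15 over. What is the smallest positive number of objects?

1535

The moduli are pairwise coprime; M = 7·29·19 = 3857.
M/7 = 551; 551 ≡ 5 (mod 7); 5·3 ≡ 1, so inverse 3.
M/29 = 133; 133 ≡ 17 (mod 29); 17·12 ≡ 1, so inverse 12.
M/19 = 203; 203 ≡ 13 (mod 19); 13·3 ≡ 1, so inverse 3.
N ≡ 2·551·3 + 27·133·12 + 15·203·3 = 55533.
55533 mod 3857 = 1535.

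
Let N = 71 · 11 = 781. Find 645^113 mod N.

750

Mod 71: 645 ≡ 6; by Fermat, exponent reduces to 113 mod 70 = 43; 6^43 ≡ 40 (mod 71).
Mod 11: 645 ≡ 7; by Fermat, exponent reduces to 113 mod 10 = 3; 7^3 ≡ 2 (mod 11).
Combine by CRT: x ≡ 40 (mod 71), x ≡ 2 (mod 11) ⇒ x ≡ 750 (mod 781).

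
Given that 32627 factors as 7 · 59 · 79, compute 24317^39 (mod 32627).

28125

Mod 7: 24317 ≡ 6; by Fermat, exponent reduces to 39 mod 6 = 3; 6^3 ≡ 6 (mod 7).
Mod 59: 24317 ≡ 9; 9^39 ≡ 41 (mod 59).
Mod 79: 24317 ≡ 64; 64^39 ≡ 1 (mod 79).
Combine by CRT: x ≡ 6 (mod 7), x ≡ 41 (mod 59), x ≡ 1 (mod 79) ⇒ x ≡ 28125 (mod 32627).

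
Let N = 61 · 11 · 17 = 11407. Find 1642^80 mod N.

7855

Mod 61: 1642 ≡ 56; by Fermat, exponent reduces to 80 mod 60 = 20; 56^20 ≡ 47 (mod 61).
Mod 11: 1642 ≡ 3; since 10 | 80, by Fermat 3^80 ≡ 1 (mod 11).
Mod 17: 1642 ≡ 10; since 16 | 80, by Fermat 10^80 ≡ 1 (mod 17).
Combine by CRT: x ≡ 47 (mod 61), x ≡ 1 (mod 11), x ≡ 1 (mod 17) ⇒ x ≡ 7855 (mod 11407).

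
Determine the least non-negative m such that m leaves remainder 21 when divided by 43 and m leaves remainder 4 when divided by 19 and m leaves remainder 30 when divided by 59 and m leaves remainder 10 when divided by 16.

The moduli are pairwise coprime; N = 43·19·59·16 = 771248.
N/43 = 17936; 17936 ≡ 5 (mod 43); 5·26 ≡ 1, so inverse 26.
N/19 = 40592; 40592 ≡ 8 (mod 19); 8·12 ≡ 1, so inverse 12.
N/59 = 13072; 13072 ≡ 33 (mod 59); 33·34 ≡ 1, so inverse 34.
N/16 = 48203; 48203 ≡ 11 (mod 16); 11·3 ≡ 1, so inverse 3.
m ≡ 21·17936·26 + 4·40592·12 + 30·13072·34 + 10·48203·3 = 26521002.
26521002 mod 771248 = 298570.

298570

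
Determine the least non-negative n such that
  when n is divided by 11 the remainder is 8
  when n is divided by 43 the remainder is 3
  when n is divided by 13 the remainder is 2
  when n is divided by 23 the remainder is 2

96280

The moduli are pairwise coprime; M = 11·43·13·23 = 141427.
M/11 = 12857; 12857 ≡ 9 (mod 11); 9·5 ≡ 1, so inverse 5.
M/43 = 3289; 3289 ≡ 21 (mod 43); 21·41 ≡ 1, so inverse 41.
M/13 = 10879; 10879 ≡ 11 (mod 13); 11·6 ≡ 1, so inverse 6.
M/23 = 6149; 6149 ≡ 8 (mod 23); 8·3 ≡ 1, so inverse 3.
n ≡ 8·12857·5 + 3·3289·41 + 2·10879·6 + 2·6149·3 = 1086269.
1086269 mod 141427 = 96280.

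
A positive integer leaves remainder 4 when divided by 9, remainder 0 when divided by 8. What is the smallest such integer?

40

From N ≡ 4 (mod 9) write N = 4 + 9t. Substituting into N ≡ 0 (mod 8) gives 9t ≡ 4 (mod 8), and since 1⁻¹ ≡ 1 (mod 8), t ≡ 4. Hence N ≡ 4 + 9·4 = 40 (mod 72).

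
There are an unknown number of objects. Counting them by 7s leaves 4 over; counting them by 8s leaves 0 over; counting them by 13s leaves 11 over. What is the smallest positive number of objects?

The moduli are pairwise coprime; M = 7·8·13 = 728.
M/7 = 104; 104 ≡ 6 (mod 7); 6·6 ≡ 1, so inverse 6.
M/8 = 91; 91 ≡ 3 (mod 8); 3·3 ≡ 1, so inverse 3.
M/13 = 56; 56 ≡ 4 (mod 13); 4·10 ≡ 1, so inverse 10.
N ≡ 4·104·6 + 0·91·3 + 11·56·10 = 8656.
8656 mod 728 = 648.

648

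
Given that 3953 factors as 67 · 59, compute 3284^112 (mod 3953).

Mod 67: 3284 ≡ 1; by Fermat, exponent reduces to 112 mod 66 = 46; 1^46 ≡ 1 (mod 67).
Mod 59: 3284 ≡ 39; by Fermat, exponent reduces to 112 mod 58 = 54; 39^54 ≡ 22 (mod 59).
Combine by CRT: x ≡ 1 (mod 67), x ≡ 22 (mod 59) ⇒ x ≡ 671 (mod 3953).

671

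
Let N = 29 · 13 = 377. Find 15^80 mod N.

Mod 29: 15 ≡ 15; by Fermat, exponent reduces to 80 mod 28 = 24; 15^24 ≡ 16 (mod 29).
Mod 13: 15 ≡ 2; by Fermat, exponent reduces to 80 mod 12 = 8; 2^8 ≡ 9 (mod 13).
Combine by CRT: x ≡ 16 (mod 29), x ≡ 9 (mod 13) ⇒ x ≡ 74 (mod 377).

74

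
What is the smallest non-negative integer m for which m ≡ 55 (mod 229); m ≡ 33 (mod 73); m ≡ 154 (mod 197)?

2697675

From m ≡ 55 (mod 229) write m = 55 + 229t. Substituting into m ≡ 33 (mod 73) gives 229t ≡ 51 (mod 73), and since 10⁻¹ ≡ 22 (mod 73), t ≡ 27. Hence m ≡ 55 + 229·27 = 6238 (mod 16717).
From m ≡ 6238 (mod 16717) write m = 6238 + 16717t. Substituting into m ≡ 154 (mod 197) gives 16717t ≡ 23 (mod 197), and since 169⁻¹ ≡ 7 (mod 197), t ≡ 161. Hence m ≡ 6238 + 16717·161 = 2697675 (mod 3293249).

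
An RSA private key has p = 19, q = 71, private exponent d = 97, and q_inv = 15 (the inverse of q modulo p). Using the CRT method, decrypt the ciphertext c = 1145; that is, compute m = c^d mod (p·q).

1194

d_p = d mod (p−1) = 97 mod 18 = 7; d_q = d mod (q−1) = 27.
m₁ = c^(d_p) mod p: c ≡ 5 (mod 19), and 5^7 mod 19 = 16.
m₂ = c^(d_q) mod q: c ≡ 9 (mod 71), and 9^27 mod 71 = 58.
h = q_inv·(m₁ − m₂) mod p = 15·(16 − 58) mod 19 = 16.
m = m₂ + h·q = 58 + 16·71 = 1194.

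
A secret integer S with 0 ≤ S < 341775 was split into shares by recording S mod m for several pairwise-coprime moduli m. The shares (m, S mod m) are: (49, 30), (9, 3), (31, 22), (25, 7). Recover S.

The moduli are pairwise coprime; N = 49·9·31·25 = 341775.
N/49 = 6975; 6975 ≡ 17 (mod 49); 17·26 ≡ 1, so inverse 26.
N/9 = 37975; 37975 ≡ 4 (mod 9); 4·7 ≡ 1, so inverse 7.
N/31 = 11025; 11025 ≡ 20 (mod 31); 20·14 ≡ 1, so inverse 14.
N/25 = 13671; 13671 ≡ 21 (mod 25); 21·6 ≡ 1, so inverse 6.
S ≡ 30·6975·26 + 3·37975·7 + 22·11025·14 + 7·13671·6 = 10207857.
10207857 mod 341775 = 296382.

296382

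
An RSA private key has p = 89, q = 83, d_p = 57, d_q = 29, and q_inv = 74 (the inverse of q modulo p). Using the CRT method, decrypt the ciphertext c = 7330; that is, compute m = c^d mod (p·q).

m₁ = c^(d_p) mod p: c ≡ 32 (mod 89), and 32^57 mod 89 = 45.
m₂ = c^(d_q) mod q: c ≡ 26 (mod 83), and 26^29 mod 83 = 38.
h = q_inv·(m₁ − m₂) mod p = 74·(45 − 38) mod 89 = 73.
m = m₂ + h·q = 38 + 73·83 = 6097.

6097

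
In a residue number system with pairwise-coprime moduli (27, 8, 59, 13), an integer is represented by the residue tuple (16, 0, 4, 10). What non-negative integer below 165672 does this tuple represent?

147976

The moduli are pairwise coprime; N = 27·8·59·13 = 165672.
N/27 = 6136; 6136 ≡ 7 (mod 27); 7·4 ≡ 1, so inverse 4.
N/8 = 20709; 20709 ≡ 5 (mod 8); 5·5 ≡ 1, so inverse 5.
N/59 = 2808; 2808 ≡ 35 (mod 59); 35·27 ≡ 1, so inverse 27.
N/13 = 12744; 12744 ≡ 4 (mod 13); 4·10 ≡ 1, so inverse 10.
x ≡ 16·6136·4 + 0·20709·5 + 4·2808·27 + 10·12744·10 = 1970368.
1970368 mod 165672 = 147976.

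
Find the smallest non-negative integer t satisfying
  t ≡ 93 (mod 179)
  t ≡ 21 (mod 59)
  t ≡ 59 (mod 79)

289357

The moduli are pairwise coprime; N = 179·59·79 = 834319.
N/179 = 4661; 4661 ≡ 7 (mod 179); 7·128 ≡ 1, so inverse 128.
N/59 = 14141; 14141 ≡ 40 (mod 59); 40·31 ≡ 1, so inverse 31.
N/79 = 10561; 10561 ≡ 54 (mod 79); 54·60 ≡ 1, so inverse 60.
t ≡ 93·4661·128 + 21·14141·31 + 59·10561·60 = 102076275.
102076275 mod 834319 = 289357.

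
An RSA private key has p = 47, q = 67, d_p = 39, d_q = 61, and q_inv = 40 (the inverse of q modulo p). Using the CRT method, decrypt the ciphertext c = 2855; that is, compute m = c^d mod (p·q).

m₁ = c^(d_p) mod p: c ≡ 35 (mod 47), and 35^39 mod 47 = 19.
m₂ = c^(d_q) mod q: c ≡ 41 (mod 67), and 41^61 mod 67 = 34.
h = q_inv·(m₁ − m₂) mod p = 40·(19 − 34) mod 47 = 11.
m = m₂ + h·q = 34 + 11·67 = 771.

771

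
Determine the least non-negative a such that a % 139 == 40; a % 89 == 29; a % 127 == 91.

The moduli are pairwise coprime; N = 139·89·127 = 1571117.
N/139 = 11303; 11303 ≡ 44 (mod 139); 44·79 ≡ 1, so inverse 79.
N/89 = 17653; 17653 ≡ 31 (mod 89); 31·23 ≡ 1, so inverse 23.
N/127 = 12371; 12371 ≡ 52 (mod 127); 52·22 ≡ 1, so inverse 22.
a ≡ 40·11303·79 + 29·17653·23 + 91·12371·22 = 72258773.
72258773 mod 1571117 = 1558508.

1558508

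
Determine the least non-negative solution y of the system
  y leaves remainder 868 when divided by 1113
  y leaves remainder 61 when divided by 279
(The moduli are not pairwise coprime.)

gcd(1113, 279) = 3 and 3 | (61 − 868), so the pair is consistent; merging gives y ≡ 93247 (mod 103509), where 103509 = lcm(1113, 279).
The solution is unique modulo lcm(1113, 279) = 103509.

93247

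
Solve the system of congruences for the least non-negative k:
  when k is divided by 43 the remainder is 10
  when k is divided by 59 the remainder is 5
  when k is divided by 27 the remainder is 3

The moduli are pairwise coprime; N = 43·59·27 = 68499.
N/43 = 1593; 1593 ≡ 2 (mod 43); 2·22 ≡ 1, so inverse 22.
N/59 = 1161; 1161 ≡ 40 (mod 59); 40·31 ≡ 1, so inverse 31.
N/27 = 2537; 2537 ≡ 26 (mod 27); 26·26 ≡ 1, so inverse 26.
k ≡ 10·1593·22 + 5·1161·31 + 3·2537·26 = 728301.
728301 mod 68499 = 43311.

43311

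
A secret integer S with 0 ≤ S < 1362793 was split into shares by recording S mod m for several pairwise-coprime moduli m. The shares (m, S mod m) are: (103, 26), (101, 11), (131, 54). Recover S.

1200800

The moduli are pairwise coprime; N = 103·101·131 = 1362793.
N/103 = 13231; 13231 ≡ 47 (mod 103); 47·57 ≡ 1, so inverse 57.
N/101 = 13493; 13493 ≡ 60 (mod 101); 60·32 ≡ 1, so inverse 32.
N/131 = 10403; 10403 ≡ 54 (mod 131); 54·17 ≡ 1, so inverse 17.
S ≡ 26·13231·57 + 11·13493·32 + 54·10403·17 = 33907832.
33907832 mod 1362793 = 1200800.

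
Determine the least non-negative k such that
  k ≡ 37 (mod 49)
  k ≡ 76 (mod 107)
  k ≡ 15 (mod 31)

The moduli are pairwise coprime; N = 49·107·31 = 162533.
N/49 = 3317; 3317 ≡ 34 (mod 49); 34·13 ≡ 1, so inverse 13.
N/107 = 1519; 1519 ≡ 21 (mod 107); 21·51 ≡ 1, so inverse 51.
N/31 = 5243; 5243 ≡ 4 (mod 31); 4·8 ≡ 1, so inverse 8.
k ≡ 37·3317·13 + 76·1519·51 + 15·5243·8 = 8112281.
8112281 mod 162533 = 148164.

148164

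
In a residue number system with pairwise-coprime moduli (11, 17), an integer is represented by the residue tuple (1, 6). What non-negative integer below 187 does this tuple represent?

From x ≡ 1 (mod 11) write x = 1 + 11t. Substituting into x ≡ 6 (mod 17) gives 11t ≡ 5 (mod 17), and since 11⁻¹ ≡ 14 (mod 17), t ≡ 2. Hence x ≡ 1 + 11·2 = 23 (mod 187).

23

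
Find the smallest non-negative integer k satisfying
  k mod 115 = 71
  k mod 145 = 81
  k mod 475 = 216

Combine the congruences pairwise.
gcd(115, 145) = 5 and 5 | (81 − 71), so the pair is consistent; merging gives k ≡ 2256 (mod 3335), where 3335 = lcm(115, 145).
gcd(3335, 475) = 5 and 5 | (216 − 2256), so the pair is consistent; merging gives k ≡ 272391 (mod 316825), where 316825 = lcm(3335, 475).
The solution is unique modulo lcm(115, 145, 475) = 316825.

272391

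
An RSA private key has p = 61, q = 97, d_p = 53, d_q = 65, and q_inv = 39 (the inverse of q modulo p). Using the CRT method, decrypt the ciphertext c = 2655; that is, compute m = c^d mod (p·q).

5591

m₁ = c^(d_p) mod p: c ≡ 32 (mod 61), and 32^53 mod 61 = 40.
m₂ = c^(d_q) mod q: c ≡ 36 (mod 97), and 36^65 mod 97 = 62.
h = q_inv·(m₁ − m₂) mod p = 39·(40 − 62) mod 61 = 57.
m = m₂ + h·q = 62 + 57·97 = 5591.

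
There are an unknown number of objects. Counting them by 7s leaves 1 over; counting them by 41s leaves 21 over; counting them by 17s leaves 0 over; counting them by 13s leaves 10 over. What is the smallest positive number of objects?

Combine the congruences pairwise.
From N ≡ 1 (mod 7) write N = 1 + 7t. Substituting into N ≡ 21 (mod 41) gives 7t ≡ 20 (mod 41), and since 7⁻¹ ≡ 6 (mod 41), t ≡ 38. Hence N ≡ 1 + 7·38 = 267 (mod 287).
From N ≡ 267 (mod 287) write N = 267 + 287t. Substituting into N ≡ 0 (mod 17) gives 287t ≡ 5 (mod 17), and since 15⁻¹ ≡ 8 (mod 17), t ≡ 6. Hence N ≡ 267 + 287·6 = 1989 (mod 4879).
From N ≡ 1989 (mod 4879) write N = 1989 + 4879t. Substituting into N ≡ 10 (mod 13) gives 4879t ≡ 10 (mod 13), and since 4⁻¹ ≡ 10 (mod 13), t ≡ 9. Hence N ≡ 1989 + 4879·9 = 45900 (mod 63427).

45900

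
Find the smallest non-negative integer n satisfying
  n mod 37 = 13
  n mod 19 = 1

From n ≡ 13 (mod 37) write n = 13 + 37t. Substituting into n ≡ 1 (mod 19) gives 37t ≡ 7 (mod 19), and since 18⁻¹ ≡ 18 (mod 19), t ≡ 12. Hence n ≡ 13 + 37·12 = 457 (mod 703).

457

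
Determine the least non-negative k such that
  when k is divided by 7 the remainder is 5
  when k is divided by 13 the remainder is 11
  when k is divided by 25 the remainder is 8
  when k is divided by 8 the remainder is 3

12283

The moduli are pairwise coprime; N = 7·13·25·8 = 18200.
N/7 = 2600; 2600 ≡ 3 (mod 7); 3·5 ≡ 1, so inverse 5.
N/13 = 1400; 1400 ≡ 9 (mod 13); 9·3 ≡ 1, so inverse 3.
N/25 = 728; 728 ≡ 3 (mod 25); 3·17 ≡ 1, so inverse 17.
N/8 = 2275; 2275 ≡ 3 (mod 8); 3·3 ≡ 1, so inverse 3.
k ≡ 5·2600·5 + 11·1400·3 + 8·728·17 + 3·2275·3 = 230683.
230683 mod 18200 = 12283.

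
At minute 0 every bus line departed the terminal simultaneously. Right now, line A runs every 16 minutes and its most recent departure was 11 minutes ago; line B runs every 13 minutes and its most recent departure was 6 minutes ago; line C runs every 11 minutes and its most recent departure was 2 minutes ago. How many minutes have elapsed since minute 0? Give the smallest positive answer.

Combine the congruences pairwise.
From t ≡ 11 (mod 16) write t = 11 + 16s. Substituting into t ≡ 6 (mod 13) gives 16s ≡ 8 (mod 13), and since 3⁻¹ ≡ 9 (mod 13), s ≡ 7. Hence t ≡ 11 + 16·7 = 123 (mod 208).
From t ≡ 123 (mod 208) write t = 123 + 208s. Substituting into t ≡ 2 (mod 11) gives 208s ≡ 0 (mod 11), and since 10⁻¹ ≡ 10 (mod 11), s ≡ 0. Hence t ≡ 123 + 208·0 = 123 (mod 2288).

123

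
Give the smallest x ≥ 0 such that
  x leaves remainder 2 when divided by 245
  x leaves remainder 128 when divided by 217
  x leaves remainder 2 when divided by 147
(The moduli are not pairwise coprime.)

Combine the congruences pairwise.
gcd(245, 217) = 7 and 7 | (128 − 2), so the pair is consistent; merging gives x ≡ 4902 (mod 7595), where 7595 = lcm(245, 217).
gcd(7595, 147) = 49 and 49 | (2 − 4902), so the pair is consistent; merging gives x ≡ 12497 (mod 22785), where 22785 = lcm(7595, 147).
The solution is unique modulo lcm(245, 217, 147) = 22785.

12497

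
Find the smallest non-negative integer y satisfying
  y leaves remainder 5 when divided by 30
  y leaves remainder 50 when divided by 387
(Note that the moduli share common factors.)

1985

Combine the congruences pairwise.
gcd(30, 387) = 3 and 3 | (50 − 5), so the pair is consistent; merging gives y ≡ 1985 (mod 3870), where 3870 = lcm(30, 387).
The solution is unique modulo lcm(30, 387) = 3870.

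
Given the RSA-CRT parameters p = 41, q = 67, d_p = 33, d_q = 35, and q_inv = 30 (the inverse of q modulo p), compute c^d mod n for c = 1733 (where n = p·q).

m₁ = c^(d_p) mod p: c ≡ 11 (mod 41), and 11^33 mod 41 = 34.
m₂ = c^(d_q) mod q: c ≡ 58 (mod 67), and 58^35 mod 67 = 53.
h = q_inv·(m₁ − m₂) mod p = 30·(34 − 53) mod 41 = 4.
m = m₂ + h·q = 53 + 4·67 = 321.

321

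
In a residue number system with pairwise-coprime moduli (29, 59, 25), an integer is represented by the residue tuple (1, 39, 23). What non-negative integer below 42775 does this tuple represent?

From x ≡ 1 (mod 29) write x = 1 + 29t. Substituting into x ≡ 39 (mod 59) gives 29t ≡ 38 (mod 59), and since 29⁻¹ ≡ 57 (mod 59), t ≡ 42. Hence x ≡ 1 + 29·42 = 1219 (mod 1711).
From x ≡ 1219 (mod 1711) write x = 1219 + 1711t. Substituting into x ≡ 23 (mod 25) gives 1711t ≡ 4 (mod 25), and since 11⁻¹ ≡ 16 (mod 25), t ≡ 14. Hence x ≡ 1219 + 1711·14 = 25173 (mod 42775).

25173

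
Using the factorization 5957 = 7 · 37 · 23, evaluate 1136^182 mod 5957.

Mod 7: 1136 ≡ 2; by Fermat, exponent reduces to 182 mod 6 = 2; 2^2 ≡ 4 (mod 7).
Mod 37: 1136 ≡ 26; by Fermat, exponent reduces to 182 mod 36 = 2; 26^2 ≡ 10 (mod 37).
Mod 23: 1136 ≡ 9; by Fermat, exponent reduces to 182 mod 22 = 6; 9^6 ≡ 3 (mod 23).
Combine by CRT: x ≡ 4 (mod 7), x ≡ 10 (mod 37), x ≡ 3 (mod 23) ⇒ x ≡ 417 (mod 5957).

417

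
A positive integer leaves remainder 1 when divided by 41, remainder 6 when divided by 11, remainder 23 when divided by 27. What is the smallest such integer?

Combine the congruences pairwise.
From x ≡ 1 (mod 41) write x = 1 + 41t. Substituting into x ≡ 6 (mod 11) gives 41t ≡ 5 (mod 11), and since 8⁻¹ ≡ 7 (mod 11), t ≡ 2. Hence x ≡ 1 + 41·2 = 83 (mod 451).
From x ≡ 83 (mod 451) write x = 83 + 451t. Substituting into x ≡ 23 (mod 27) gives 451t ≡ 21 (mod 27), and since 19⁻¹ ≡ 10 (mod 27), t ≡ 21. Hence x ≡ 83 + 451·21 = 9554 (mod 12177).

9554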